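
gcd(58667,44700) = 1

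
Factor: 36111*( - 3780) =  - 2^2*3^4 *5^1*7^1*12037^1  =  - 136499580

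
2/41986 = 1/20993 = 0.00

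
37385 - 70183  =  -32798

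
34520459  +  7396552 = 41917011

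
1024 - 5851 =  - 4827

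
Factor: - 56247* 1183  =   - 66540201  =  -  3^1 * 7^1*13^2*18749^1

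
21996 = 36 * 611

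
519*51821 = 26895099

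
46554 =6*7759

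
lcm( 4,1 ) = 4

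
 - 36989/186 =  - 36989/186 = - 198.87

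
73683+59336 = 133019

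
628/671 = 628/671 = 0.94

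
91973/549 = 167+ 290/549 = 167.53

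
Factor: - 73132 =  - 2^2*47^1*389^1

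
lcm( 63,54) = 378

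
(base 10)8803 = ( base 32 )8J3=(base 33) 82p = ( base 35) 76i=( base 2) 10001001100011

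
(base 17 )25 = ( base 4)213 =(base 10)39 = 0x27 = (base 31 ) 18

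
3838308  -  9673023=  - 5834715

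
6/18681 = 2/6227 = 0.00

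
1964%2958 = 1964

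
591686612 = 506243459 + 85443153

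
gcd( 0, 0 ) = 0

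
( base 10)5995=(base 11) 4560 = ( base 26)8mf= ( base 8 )13553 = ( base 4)1131223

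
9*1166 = 10494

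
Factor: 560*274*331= 2^5*5^1*7^1*137^1*331^1 = 50788640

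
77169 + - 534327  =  -457158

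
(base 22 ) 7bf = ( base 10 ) 3645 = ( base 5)104040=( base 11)2814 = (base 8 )7075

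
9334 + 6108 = 15442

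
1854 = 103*18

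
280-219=61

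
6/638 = 3/319 = 0.01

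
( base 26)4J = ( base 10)123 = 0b1111011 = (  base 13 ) 96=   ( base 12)A3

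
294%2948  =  294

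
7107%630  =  177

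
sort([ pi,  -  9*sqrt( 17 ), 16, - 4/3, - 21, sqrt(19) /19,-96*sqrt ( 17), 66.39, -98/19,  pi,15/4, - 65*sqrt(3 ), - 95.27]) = [-96*sqrt(17 ), - 65*sqrt( 3 ), - 95.27, -9*sqrt(17 ), -21, -98/19,-4/3, sqrt(19) /19,pi, pi,15/4,16,66.39 ]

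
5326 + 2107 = 7433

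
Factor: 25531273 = 97^1*263209^1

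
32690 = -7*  (-4670)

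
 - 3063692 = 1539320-4603012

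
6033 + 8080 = 14113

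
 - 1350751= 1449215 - 2799966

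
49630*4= 198520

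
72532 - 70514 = 2018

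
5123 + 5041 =10164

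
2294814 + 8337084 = 10631898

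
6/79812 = 1/13302 = 0.00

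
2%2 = 0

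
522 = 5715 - 5193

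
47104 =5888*8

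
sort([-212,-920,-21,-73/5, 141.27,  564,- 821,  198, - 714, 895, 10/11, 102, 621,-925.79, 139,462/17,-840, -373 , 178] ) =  [ - 925.79, -920,-840, - 821,  -  714,  -  373, - 212,-21,-73/5, 10/11,462/17,102, 139, 141.27 , 178, 198  ,  564, 621,895] 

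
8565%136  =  133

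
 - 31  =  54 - 85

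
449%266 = 183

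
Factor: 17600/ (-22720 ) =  - 5^1 * 11^1*71^ ( - 1 ) = - 55/71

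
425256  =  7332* 58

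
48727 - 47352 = 1375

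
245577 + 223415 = 468992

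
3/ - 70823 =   -  1  +  70820/70823 =- 0.00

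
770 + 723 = 1493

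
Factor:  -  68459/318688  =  - 2^( - 5 )*17^1*23^(-1)*433^( - 1 )*4027^1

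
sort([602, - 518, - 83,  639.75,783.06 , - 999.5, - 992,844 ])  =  [ - 999.5,-992, - 518, - 83, 602,639.75 , 783.06,844 ]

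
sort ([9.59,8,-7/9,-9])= [ -9, - 7/9,8, 9.59 ] 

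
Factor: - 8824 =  - 2^3*1103^1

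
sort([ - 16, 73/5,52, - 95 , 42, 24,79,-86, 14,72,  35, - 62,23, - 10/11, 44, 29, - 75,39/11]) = [-95, - 86 ,-75, - 62,-16, - 10/11,39/11, 14, 73/5,23, 24, 29 , 35 , 42,44, 52, 72, 79 ]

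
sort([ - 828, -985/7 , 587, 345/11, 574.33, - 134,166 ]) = [ - 828, - 985/7, - 134,345/11,166, 574.33,587 ] 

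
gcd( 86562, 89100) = 54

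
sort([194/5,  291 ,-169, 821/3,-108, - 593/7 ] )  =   [-169,-108,-593/7, 194/5, 821/3 , 291 ] 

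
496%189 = 118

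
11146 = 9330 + 1816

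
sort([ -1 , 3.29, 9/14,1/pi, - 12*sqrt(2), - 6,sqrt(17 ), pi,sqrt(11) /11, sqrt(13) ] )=[-12*sqrt( 2),-6, - 1,sqrt(11)/11,1/pi,9/14, pi,3.29 , sqrt (13),  sqrt(17)]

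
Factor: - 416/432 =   -  26/27 = - 2^1*3^( - 3)*13^1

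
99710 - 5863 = 93847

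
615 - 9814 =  - 9199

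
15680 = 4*3920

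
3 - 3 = 0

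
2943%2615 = 328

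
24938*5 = 124690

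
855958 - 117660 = 738298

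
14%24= 14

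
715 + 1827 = 2542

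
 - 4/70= -2/35=- 0.06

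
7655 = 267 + 7388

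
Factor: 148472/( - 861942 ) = -2^2*3^( - 1 )*67^1*97^( - 1 )*277^1 * 1481^( - 1 ) = - 74236/430971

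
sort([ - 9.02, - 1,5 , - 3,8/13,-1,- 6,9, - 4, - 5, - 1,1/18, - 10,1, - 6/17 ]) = [ - 10, - 9.02,  -  6, - 5, - 4, - 3, - 1,  -  1, - 1, - 6/17,1/18,8/13,1,5,9]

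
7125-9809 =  - 2684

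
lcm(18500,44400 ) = 222000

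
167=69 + 98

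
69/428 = 69/428= 0.16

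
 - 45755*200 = -9151000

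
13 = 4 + 9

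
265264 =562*472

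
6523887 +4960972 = 11484859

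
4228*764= 3230192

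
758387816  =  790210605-31822789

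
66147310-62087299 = 4060011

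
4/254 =2/127 = 0.02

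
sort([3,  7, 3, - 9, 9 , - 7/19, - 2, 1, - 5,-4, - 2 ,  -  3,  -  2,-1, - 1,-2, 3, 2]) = [ - 9  ,-5,-4, - 3, - 2, - 2 , - 2,- 2,-1, - 1,-7/19,1, 2, 3, 3, 3, 7,9 ]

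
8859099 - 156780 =8702319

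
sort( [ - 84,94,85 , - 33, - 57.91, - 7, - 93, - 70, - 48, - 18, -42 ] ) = [ - 93, - 84, - 70, - 57.91, - 48, - 42, - 33,  -  18, - 7 , 85,94]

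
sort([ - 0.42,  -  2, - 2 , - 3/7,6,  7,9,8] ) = [ - 2,- 2, - 3/7, - 0.42, 6,7,8,9 ] 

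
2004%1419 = 585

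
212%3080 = 212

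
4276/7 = 4276/7= 610.86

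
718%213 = 79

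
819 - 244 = 575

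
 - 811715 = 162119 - 973834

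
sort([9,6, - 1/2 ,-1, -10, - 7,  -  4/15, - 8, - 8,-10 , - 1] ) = [- 10 , - 10,- 8, - 8, - 7, - 1, - 1,-1/2, -4/15, 6,9]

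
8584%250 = 84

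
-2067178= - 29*71282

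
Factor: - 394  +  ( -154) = - 2^2*137^1 = - 548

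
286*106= 30316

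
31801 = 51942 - 20141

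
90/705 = 6/47 = 0.13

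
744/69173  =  744/69173 = 0.01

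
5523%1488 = 1059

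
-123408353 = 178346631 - 301754984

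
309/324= 103/108 = 0.95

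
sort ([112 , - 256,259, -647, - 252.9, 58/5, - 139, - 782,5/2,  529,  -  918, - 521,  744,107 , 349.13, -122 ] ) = [ - 918, - 782, - 647, - 521,-256, - 252.9 , - 139, - 122,5/2 , 58/5, 107, 112,  259, 349.13,529, 744 ] 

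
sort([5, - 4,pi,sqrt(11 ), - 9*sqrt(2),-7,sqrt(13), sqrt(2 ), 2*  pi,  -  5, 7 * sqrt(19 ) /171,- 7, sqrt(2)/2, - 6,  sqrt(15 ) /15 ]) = [ - 9 *sqrt(2), - 7, - 7 , - 6,-5, - 4,7  *  sqrt ( 19 ) /171,sqrt (15)/15, sqrt( 2)/2, sqrt(2 ),pi , sqrt(11), sqrt( 13 ),5, 2*pi]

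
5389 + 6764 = 12153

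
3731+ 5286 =9017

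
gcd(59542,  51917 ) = 1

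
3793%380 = 373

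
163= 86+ 77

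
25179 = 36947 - 11768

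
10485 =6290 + 4195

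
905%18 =5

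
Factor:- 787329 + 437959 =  - 349370  =  - 2^1 * 5^1*7^2*23^1*31^1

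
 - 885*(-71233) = 63041205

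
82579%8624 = 4963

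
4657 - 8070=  - 3413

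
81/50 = 1 + 31/50= 1.62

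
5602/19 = 294 + 16/19 = 294.84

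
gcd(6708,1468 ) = 4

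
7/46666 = 7/46666 = 0.00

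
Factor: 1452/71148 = 7^( - 2 ) = 1/49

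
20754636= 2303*9012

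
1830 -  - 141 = 1971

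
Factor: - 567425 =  - 5^2*22697^1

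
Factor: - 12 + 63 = 3^1*17^1  =  51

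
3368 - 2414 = 954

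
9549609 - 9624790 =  - 75181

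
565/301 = 1 + 264/301 = 1.88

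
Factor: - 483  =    -  3^1*7^1*23^1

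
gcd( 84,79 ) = 1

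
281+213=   494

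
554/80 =277/40 = 6.92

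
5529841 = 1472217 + 4057624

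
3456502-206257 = 3250245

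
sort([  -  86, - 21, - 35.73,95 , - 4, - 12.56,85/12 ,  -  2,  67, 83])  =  [ -86, -35.73, - 21,-12.56, - 4, - 2,85/12 , 67,83,95]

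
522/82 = 6+15/41   =  6.37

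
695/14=695/14 = 49.64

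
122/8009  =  122/8009 = 0.02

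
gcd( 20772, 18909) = 9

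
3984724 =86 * 46334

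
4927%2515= 2412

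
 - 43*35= - 1505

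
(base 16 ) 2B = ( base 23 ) 1K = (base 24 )1J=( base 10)43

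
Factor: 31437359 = 31437359^1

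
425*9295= 3950375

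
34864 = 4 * 8716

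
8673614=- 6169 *( - 1406 )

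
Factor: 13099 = 13099^1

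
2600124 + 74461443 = 77061567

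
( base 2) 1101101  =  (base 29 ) 3m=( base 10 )109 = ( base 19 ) 5E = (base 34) 37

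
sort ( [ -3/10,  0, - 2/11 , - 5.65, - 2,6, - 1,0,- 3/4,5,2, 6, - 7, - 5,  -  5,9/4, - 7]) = [ -7, - 7, - 5.65, - 5, - 5 , - 2, - 1,- 3/4,-3/10, - 2/11,0,0,2, 9/4,5,6  ,  6]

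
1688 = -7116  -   - 8804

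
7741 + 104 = 7845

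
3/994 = 3/994 = 0.00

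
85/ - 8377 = -85/8377 = -0.01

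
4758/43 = 110 + 28/43 =110.65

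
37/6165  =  37/6165 = 0.01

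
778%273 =232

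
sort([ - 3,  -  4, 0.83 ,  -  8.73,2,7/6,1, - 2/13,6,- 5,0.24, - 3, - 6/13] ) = [ - 8.73, - 5,  -  4,-3, - 3,- 6/13 ,-2/13,0.24, 0.83,1,7/6,2, 6 ] 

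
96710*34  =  3288140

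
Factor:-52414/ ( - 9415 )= 2^1*5^(-1)*7^ ( - 1) * 73^1*269^(-1)*359^1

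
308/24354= 14/1107= 0.01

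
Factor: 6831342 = 2^1*3^2*7^1 *54217^1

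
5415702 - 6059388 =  - 643686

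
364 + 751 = 1115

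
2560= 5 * 512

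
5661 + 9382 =15043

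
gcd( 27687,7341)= 3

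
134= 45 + 89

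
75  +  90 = 165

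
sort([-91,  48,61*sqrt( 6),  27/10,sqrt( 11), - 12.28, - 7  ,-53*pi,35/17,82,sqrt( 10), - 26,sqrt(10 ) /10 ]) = [ - 53*pi  , - 91, - 26, - 12.28, - 7, sqrt( 10)/10 , 35/17, 27/10  ,  sqrt( 10 ), sqrt( 11), 48,82, 61*sqrt( 6)]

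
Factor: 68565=3^1 *5^1*7^1*653^1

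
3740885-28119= 3712766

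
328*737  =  241736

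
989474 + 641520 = 1630994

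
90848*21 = 1907808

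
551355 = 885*623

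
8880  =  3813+5067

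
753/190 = 753/190 =3.96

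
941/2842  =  941/2842 = 0.33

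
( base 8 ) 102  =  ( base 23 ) 2K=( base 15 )46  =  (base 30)26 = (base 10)66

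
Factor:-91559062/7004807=-2^1* 7^1*19^1*179^(-1 )*39133^( - 1)*344207^1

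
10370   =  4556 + 5814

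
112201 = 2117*53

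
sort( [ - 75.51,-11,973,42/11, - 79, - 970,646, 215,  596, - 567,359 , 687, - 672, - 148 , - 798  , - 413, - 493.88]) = [ - 970,- 798, - 672, - 567, - 493.88, - 413, - 148, - 79, - 75.51, -11,  42/11,215,359,596 , 646 , 687, 973]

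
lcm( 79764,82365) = 7577580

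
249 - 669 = -420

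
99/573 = 33/191  =  0.17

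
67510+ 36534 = 104044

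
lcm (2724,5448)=5448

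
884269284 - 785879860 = 98389424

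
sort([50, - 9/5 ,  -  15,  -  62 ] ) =[-62, - 15, -9/5,  50]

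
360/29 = 360/29 = 12.41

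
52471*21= 1101891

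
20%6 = 2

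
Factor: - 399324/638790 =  - 2^1 *5^( - 1) * 199^( - 1 )*311^1 = - 622/995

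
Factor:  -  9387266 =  - 2^1 *7^1 * 23^1 *29153^1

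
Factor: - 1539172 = -2^2*449^1*857^1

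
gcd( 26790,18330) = 1410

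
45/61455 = 3/4097 = 0.00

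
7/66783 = 7/66783 = 0.00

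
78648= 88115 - 9467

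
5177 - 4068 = 1109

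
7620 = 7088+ 532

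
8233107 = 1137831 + 7095276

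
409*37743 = 15436887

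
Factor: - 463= -463^1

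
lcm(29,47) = 1363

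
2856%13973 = 2856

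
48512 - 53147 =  - 4635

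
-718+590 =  - 128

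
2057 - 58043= - 55986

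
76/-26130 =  - 38/13065 = - 0.00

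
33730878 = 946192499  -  912461621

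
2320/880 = 29/11=2.64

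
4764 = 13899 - 9135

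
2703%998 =707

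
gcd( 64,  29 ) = 1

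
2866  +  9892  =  12758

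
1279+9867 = 11146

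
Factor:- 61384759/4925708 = - 2^( - 2) * 29^( - 1)*53^1*42463^ ( - 1)*1158203^1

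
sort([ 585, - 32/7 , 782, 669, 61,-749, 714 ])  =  [ - 749,  -  32/7, 61, 585, 669,  714, 782] 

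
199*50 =9950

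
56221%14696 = 12133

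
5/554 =5/554 = 0.01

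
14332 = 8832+5500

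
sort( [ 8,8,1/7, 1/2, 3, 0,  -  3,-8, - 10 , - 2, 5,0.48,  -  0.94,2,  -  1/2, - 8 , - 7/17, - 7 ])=[ - 10, - 8, - 8, - 7, - 3,- 2, - 0.94, -1/2, - 7/17,0, 1/7 , 0.48 , 1/2,2, 3,5,8,8]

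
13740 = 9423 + 4317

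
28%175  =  28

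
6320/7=6320/7 = 902.86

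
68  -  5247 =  - 5179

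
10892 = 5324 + 5568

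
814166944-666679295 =147487649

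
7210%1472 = 1322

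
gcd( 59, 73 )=1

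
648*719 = 465912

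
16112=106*152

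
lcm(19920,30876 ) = 617520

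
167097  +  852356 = 1019453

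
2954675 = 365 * 8095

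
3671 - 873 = 2798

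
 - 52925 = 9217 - 62142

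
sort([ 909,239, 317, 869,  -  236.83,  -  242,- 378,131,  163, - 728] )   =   [ - 728,-378, - 242,  -  236.83,131,163,239 , 317,  869,909]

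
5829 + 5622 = 11451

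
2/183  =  2/183  =  0.01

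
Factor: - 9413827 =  - 1801^1*5227^1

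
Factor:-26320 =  - 2^4*5^1 *7^1 *47^1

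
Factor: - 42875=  - 5^3*7^3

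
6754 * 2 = 13508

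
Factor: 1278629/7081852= 2^(-2 )*11^1*116239^1*1770463^ ( - 1) 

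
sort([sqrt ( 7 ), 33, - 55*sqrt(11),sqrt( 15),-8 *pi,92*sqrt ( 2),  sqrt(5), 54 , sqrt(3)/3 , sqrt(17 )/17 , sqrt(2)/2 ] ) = [-55*sqrt(11 ), -8*pi,sqrt( 17)/17,sqrt(3)/3, sqrt ( 2)/2 , sqrt ( 5), sqrt(7) , sqrt( 15 ) , 33,54, 92*sqrt(2 )] 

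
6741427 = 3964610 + 2776817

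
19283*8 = 154264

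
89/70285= 89/70285 = 0.00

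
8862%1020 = 702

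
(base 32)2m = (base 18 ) 4E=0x56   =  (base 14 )62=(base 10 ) 86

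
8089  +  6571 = 14660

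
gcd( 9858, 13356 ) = 318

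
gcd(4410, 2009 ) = 49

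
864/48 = 18  =  18.00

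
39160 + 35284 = 74444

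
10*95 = 950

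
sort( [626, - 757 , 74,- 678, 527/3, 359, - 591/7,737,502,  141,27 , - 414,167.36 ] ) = [- 757, - 678 , - 414, - 591/7, 27,74, 141,  167.36,527/3, 359 , 502,626,737] 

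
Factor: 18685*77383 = 1445901355 = 5^1*37^1 * 101^1 * 77383^1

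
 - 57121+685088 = 627967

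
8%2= 0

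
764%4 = 0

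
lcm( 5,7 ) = 35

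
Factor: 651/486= 217/162=2^( - 1 ) * 3^(-4)*7^1*31^1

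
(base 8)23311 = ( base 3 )111121202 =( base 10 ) 9929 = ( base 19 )189B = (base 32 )9m9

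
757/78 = 9+55/78= 9.71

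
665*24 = 15960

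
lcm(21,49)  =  147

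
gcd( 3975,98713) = 1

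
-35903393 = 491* (  -  73123)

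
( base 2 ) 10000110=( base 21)68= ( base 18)78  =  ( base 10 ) 134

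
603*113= 68139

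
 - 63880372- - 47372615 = -16507757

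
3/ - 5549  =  - 1 +5546/5549   =  - 0.00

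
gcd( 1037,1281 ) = 61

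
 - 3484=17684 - 21168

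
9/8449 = 9/8449  =  0.00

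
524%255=14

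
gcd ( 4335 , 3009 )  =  51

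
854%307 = 240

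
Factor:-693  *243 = - 3^7*7^1*11^1 = - 168399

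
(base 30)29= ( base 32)25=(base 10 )69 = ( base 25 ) 2J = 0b1000101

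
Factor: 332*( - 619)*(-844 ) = 2^4 * 83^1 * 211^1*619^1= 173448752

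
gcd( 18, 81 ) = 9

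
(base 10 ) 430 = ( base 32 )de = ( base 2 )110101110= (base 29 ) EO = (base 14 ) 22A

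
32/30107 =32/30107  =  0.00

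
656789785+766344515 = 1423134300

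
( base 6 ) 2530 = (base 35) I0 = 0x276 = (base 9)770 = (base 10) 630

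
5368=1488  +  3880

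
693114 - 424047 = 269067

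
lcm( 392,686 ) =2744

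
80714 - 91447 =-10733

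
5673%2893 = 2780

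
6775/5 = 1355  =  1355.00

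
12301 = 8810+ 3491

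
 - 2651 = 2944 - 5595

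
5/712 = 5/712 = 0.01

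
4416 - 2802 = 1614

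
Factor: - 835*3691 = -5^1*167^1*3691^1 = - 3081985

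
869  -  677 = 192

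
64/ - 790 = -32/395 = -0.08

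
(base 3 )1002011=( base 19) 238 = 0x313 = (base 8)1423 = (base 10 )787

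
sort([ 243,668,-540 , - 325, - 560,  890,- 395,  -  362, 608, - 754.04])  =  [ - 754.04,-560, - 540, - 395,-362, - 325,243,608,668,890]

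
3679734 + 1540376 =5220110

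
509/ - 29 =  - 18 + 13/29 = - 17.55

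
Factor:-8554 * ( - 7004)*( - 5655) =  - 338803581480 = -2^3*3^1*5^1*7^1*13^2*17^1*29^1*47^1* 103^1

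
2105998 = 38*55421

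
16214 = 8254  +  7960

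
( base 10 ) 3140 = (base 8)6104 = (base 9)4268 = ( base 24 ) 5AK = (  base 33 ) 2T5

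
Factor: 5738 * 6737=2^1*19^1*151^1*6737^1 = 38656906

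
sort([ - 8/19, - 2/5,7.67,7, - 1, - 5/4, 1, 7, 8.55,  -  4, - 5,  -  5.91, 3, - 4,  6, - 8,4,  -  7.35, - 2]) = [-8, - 7.35,-5.91,-5, - 4,  -  4,-2, - 5/4, - 1, - 8/19, - 2/5, 1,3,4, 6, 7,7, 7.67,8.55 ] 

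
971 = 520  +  451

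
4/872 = 1/218 = 0.00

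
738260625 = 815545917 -77285292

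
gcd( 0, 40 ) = 40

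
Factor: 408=2^3*3^1*17^1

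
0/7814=0 = 0.00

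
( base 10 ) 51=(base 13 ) 3C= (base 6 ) 123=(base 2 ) 110011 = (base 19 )2d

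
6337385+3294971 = 9632356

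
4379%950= 579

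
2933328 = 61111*48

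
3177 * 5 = 15885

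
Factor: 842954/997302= 3^( - 1 )*7^1*19^1*359^(-1 )*463^( - 1)*3169^1 = 421477/498651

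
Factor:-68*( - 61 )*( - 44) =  - 182512 = -  2^4*11^1*17^1*61^1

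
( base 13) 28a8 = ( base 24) A54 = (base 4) 1123330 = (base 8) 13374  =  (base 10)5884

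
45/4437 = 5/493=   0.01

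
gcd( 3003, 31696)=7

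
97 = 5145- 5048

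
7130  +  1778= 8908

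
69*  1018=70242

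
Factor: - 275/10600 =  - 11/424=-2^( - 3)*11^1*53^( - 1 )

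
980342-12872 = 967470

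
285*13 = 3705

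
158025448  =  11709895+146315553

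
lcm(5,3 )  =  15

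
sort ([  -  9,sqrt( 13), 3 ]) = [ - 9, 3, sqrt( 13)]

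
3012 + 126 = 3138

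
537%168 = 33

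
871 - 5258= - 4387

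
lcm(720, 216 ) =2160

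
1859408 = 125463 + 1733945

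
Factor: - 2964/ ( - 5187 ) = 2^2*7^( -1 ) = 4/7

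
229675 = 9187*25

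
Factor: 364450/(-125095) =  - 370/127 = -2^1*5^1*37^1 * 127^ ( - 1)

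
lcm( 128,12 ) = 384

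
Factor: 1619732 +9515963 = 11135695=5^1*83^1  *  26833^1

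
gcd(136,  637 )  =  1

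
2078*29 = 60262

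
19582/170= 9791/85 = 115.19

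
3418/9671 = 3418/9671 = 0.35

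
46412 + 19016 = 65428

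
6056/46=3028/23 = 131.65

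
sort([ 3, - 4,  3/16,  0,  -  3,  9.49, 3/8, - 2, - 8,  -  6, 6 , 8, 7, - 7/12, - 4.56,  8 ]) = [- 8,- 6,-4.56, -4,-3,-2, - 7/12, 0,3/16,3/8,3,  6,7,8,  8,9.49] 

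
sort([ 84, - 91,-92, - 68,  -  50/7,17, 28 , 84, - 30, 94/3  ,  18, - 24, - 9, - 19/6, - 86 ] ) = [-92, - 91,-86,  -  68, - 30,- 24,-9,-50/7,-19/6, 17,18,28,94/3,84, 84 ] 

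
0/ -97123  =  0/1 = - 0.00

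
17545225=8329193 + 9216032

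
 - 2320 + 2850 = 530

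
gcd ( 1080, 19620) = 180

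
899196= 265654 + 633542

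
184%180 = 4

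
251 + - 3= 248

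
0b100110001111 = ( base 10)2447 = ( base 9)3318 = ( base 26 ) 3g3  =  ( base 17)87G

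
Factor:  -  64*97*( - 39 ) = 2^6 *3^1*13^1*97^1 = 242112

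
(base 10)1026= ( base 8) 2002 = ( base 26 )1DC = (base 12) 716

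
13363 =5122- -8241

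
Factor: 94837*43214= 2^1*17^1 * 31^1*41^1*94837^1 = 4098286118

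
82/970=41/485 = 0.08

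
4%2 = 0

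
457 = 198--259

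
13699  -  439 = 13260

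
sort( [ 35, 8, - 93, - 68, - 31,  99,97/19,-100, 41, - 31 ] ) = [-100, - 93, - 68,-31,-31 , 97/19, 8,35, 41,99]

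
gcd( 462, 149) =1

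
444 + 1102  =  1546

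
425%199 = 27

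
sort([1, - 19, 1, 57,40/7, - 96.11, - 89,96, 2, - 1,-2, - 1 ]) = [ - 96.11, - 89, - 19, - 2, - 1 , - 1, 1, 1, 2,40/7,57, 96 ] 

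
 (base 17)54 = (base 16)59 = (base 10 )89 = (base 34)2L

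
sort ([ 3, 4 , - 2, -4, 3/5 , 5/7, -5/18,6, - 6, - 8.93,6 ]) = [ - 8.93, - 6,-4, - 2, - 5/18,3/5, 5/7 , 3,  4,  6, 6]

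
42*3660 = 153720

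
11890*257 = 3055730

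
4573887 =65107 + 4508780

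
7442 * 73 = 543266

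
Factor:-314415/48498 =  -2^( - 1)*3^2*5^1*17^1*59^( - 1) = - 765/118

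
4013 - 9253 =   -  5240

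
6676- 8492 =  - 1816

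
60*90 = 5400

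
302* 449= 135598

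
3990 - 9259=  - 5269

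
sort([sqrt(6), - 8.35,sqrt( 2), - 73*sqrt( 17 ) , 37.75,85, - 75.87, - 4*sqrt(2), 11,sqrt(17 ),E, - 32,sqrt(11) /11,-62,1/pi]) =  [ - 73*sqrt( 17 ), - 75.87,-62, - 32, - 8.35 , - 4*sqrt( 2), sqrt ( 11) /11 , 1/pi,sqrt( 2 ),sqrt( 6 ),E,  sqrt(17 ),11, 37.75,85 ]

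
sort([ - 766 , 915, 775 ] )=[  -  766, 775, 915]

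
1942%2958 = 1942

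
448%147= 7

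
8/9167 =8/9167=0.00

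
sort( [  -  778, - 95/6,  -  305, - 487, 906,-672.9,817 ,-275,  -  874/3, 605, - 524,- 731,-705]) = [ - 778 ,  -  731 ,-705,-672.9, - 524,-487,- 305,-874/3,  -  275 ,  -  95/6,605, 817,906 ]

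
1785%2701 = 1785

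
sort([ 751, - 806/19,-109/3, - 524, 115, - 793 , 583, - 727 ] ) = [ - 793, - 727,-524 ,-806/19, - 109/3, 115, 583, 751]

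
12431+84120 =96551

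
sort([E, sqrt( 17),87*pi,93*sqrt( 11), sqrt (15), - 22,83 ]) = [ - 22,E,  sqrt( 15 ), sqrt( 17 ), 83,87*pi, 93*sqrt ( 11)]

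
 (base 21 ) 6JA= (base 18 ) 97D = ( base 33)2qj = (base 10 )3055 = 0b101111101111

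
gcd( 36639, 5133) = 177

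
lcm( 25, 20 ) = 100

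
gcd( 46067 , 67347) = 7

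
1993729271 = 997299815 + 996429456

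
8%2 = 0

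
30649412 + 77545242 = 108194654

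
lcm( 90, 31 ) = 2790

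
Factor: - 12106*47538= -575495028 = -  2^2*3^2*19^1* 139^1* 6053^1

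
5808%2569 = 670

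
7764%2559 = 87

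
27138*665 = 18046770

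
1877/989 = 1877/989 =1.90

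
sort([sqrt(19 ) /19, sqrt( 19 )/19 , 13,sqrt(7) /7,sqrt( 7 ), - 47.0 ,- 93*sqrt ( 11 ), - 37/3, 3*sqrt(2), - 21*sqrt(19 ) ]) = [  -  93* sqrt( 11)  , - 21 * sqrt(19), - 47.0, - 37/3, sqrt(19)/19,sqrt(19 ) /19,sqrt( 7)/7, sqrt(7 ),3  *sqrt( 2),13]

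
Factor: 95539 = 95539^1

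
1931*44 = 84964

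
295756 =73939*4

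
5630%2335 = 960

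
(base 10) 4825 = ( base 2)1001011011001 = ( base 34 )45V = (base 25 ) 7i0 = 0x12d9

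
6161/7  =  880 + 1/7 = 880.14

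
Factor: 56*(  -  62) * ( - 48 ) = 2^8*3^1 * 7^1*31^1 = 166656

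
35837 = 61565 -25728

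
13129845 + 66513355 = 79643200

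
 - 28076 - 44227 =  - 72303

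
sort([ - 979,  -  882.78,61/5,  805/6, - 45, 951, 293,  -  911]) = [ - 979, -911, -882.78, - 45,61/5,805/6 , 293, 951 ] 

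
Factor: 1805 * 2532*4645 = 2^2 * 3^1*5^2 * 19^2*211^1 * 929^1=21228857700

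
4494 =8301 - 3807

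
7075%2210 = 445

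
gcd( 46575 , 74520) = 9315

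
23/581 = 23/581 = 0.04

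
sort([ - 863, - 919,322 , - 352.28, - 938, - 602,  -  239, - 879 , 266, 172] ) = [ - 938, - 919 , - 879,-863, - 602, - 352.28, -239, 172, 266,322] 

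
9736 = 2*4868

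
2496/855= 832/285= 2.92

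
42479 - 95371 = - 52892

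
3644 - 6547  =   - 2903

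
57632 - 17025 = 40607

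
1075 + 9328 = 10403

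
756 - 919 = -163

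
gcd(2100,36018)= 6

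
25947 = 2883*9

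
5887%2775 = 337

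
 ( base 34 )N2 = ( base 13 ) 484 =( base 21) 1G7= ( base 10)784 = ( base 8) 1420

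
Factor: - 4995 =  - 3^3 * 5^1* 37^1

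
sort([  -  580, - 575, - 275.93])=[-580, - 575, - 275.93]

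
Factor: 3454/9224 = 1727/4612  =  2^( - 2)  *11^1 * 157^1 *1153^( - 1 )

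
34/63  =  34/63 = 0.54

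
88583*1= 88583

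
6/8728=3/4364=0.00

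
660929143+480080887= 1141010030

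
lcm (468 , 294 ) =22932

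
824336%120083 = 103838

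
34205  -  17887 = 16318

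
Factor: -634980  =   - 2^2*3^1*5^1 * 19^1 * 557^1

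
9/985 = 9/985 =0.01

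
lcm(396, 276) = 9108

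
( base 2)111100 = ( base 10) 60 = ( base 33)1R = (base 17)39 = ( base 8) 74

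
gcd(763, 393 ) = 1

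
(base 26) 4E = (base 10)118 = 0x76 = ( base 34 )3g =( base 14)86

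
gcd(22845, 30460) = 7615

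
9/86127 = 3/28709= 0.00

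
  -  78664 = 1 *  ( - 78664) 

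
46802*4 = 187208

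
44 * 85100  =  3744400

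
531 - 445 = 86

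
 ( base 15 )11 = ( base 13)13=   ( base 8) 20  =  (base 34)g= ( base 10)16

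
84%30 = 24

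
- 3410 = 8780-12190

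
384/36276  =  32/3023 = 0.01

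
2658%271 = 219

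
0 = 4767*0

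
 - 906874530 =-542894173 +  - 363980357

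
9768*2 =19536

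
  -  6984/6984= - 1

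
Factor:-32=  - 2^5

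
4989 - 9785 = - 4796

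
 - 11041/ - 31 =356 + 5/31 = 356.16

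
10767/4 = 10767/4= 2691.75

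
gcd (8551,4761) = 1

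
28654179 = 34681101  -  6026922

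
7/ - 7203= - 1/1029 =- 0.00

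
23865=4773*5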